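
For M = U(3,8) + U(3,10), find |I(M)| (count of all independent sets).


For a direct sum, |I(M1+M2)| = |I(M1)| * |I(M2)|.
|I(U(3,8))| = sum C(8,k) for k=0..3 = 93.
|I(U(3,10))| = sum C(10,k) for k=0..3 = 176.
Total = 93 * 176 = 16368.

16368


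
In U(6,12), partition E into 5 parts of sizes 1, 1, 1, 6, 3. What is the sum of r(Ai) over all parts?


r(Ai) = min(|Ai|, 6) for each part.
Sum = min(1,6) + min(1,6) + min(1,6) + min(6,6) + min(3,6)
    = 1 + 1 + 1 + 6 + 3
    = 12.

12


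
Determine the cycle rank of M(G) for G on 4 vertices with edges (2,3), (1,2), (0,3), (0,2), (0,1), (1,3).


Cycle rank (nullity) = |E| - r(M) = |E| - (|V| - c).
|E| = 6, |V| = 4, c = 1.
Nullity = 6 - (4 - 1) = 6 - 3 = 3.

3


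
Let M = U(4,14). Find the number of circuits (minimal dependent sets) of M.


In U(4,14), circuits are the (5)-element subsets.
Any set of 5 elements is dependent, and removing any one element gives
an independent set of size 4, so it is a minimal dependent set.
Number of circuits = (14 choose 5) = 2002.

2002


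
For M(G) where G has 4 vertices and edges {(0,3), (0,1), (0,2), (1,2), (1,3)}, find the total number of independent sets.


An independent set in a graphic matroid is an acyclic edge subset.
G has 4 vertices and 5 edges.
Enumerate all 2^5 = 32 subsets, checking for acyclicity.
Total independent sets = 24.

24


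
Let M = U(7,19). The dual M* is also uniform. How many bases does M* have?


The dual of U(r,n) is U(n-r, n) = U(12,19).
Bases of U(12,19) are all (12)-element subsets.
|B(M*)| = (19 choose 12) = 50388.

50388


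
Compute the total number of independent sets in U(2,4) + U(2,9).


For a direct sum, |I(M1+M2)| = |I(M1)| * |I(M2)|.
|I(U(2,4))| = sum C(4,k) for k=0..2 = 11.
|I(U(2,9))| = sum C(9,k) for k=0..2 = 46.
Total = 11 * 46 = 506.

506


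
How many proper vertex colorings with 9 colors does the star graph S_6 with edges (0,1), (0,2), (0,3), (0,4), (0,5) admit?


P(tree, k) = k * (k-1)^(5) for any tree on 6 vertices.
P(9) = 9 * 8^5 = 9 * 32768 = 294912.

294912


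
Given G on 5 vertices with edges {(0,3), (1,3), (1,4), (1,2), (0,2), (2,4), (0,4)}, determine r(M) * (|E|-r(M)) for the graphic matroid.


r(M) = |V| - c = 5 - 1 = 4.
nullity = |E| - r(M) = 7 - 4 = 3.
Product = 4 * 3 = 12.

12


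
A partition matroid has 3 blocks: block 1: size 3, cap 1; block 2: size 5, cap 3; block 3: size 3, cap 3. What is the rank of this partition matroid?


Rank of a partition matroid = sum of min(|Si|, ci) for each block.
= min(3,1) + min(5,3) + min(3,3)
= 1 + 3 + 3
= 7.

7


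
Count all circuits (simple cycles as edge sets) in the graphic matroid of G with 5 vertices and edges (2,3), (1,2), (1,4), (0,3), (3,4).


A circuit in a graphic matroid = edge set of a simple cycle.
G has 5 vertices and 5 edges.
Enumerating all minimal edge subsets forming cycles...
Total circuits found: 1.

1


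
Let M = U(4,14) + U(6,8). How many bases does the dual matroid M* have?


(M1+M2)* = M1* + M2*.
M1* = U(10,14), bases: C(14,10) = 1001.
M2* = U(2,8), bases: C(8,2) = 28.
|B(M*)| = 1001 * 28 = 28028.

28028


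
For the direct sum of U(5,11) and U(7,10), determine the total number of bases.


Bases of a direct sum M1 + M2: |B| = |B(M1)| * |B(M2)|.
|B(U(5,11))| = C(11,5) = 462.
|B(U(7,10))| = C(10,7) = 120.
Total bases = 462 * 120 = 55440.

55440


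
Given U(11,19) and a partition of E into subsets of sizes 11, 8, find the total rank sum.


r(Ai) = min(|Ai|, 11) for each part.
Sum = min(11,11) + min(8,11)
    = 11 + 8
    = 19.

19


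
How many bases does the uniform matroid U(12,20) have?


Bases of U(12,20) are all 12-element subsets of the 20-element ground set.
Number of bases = C(20,12).
C(20,12) = 20! / (12! * 8!) = 125970.

125970


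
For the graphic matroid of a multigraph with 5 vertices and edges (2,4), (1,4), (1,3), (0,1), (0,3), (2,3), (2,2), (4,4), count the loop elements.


In a graphic matroid, a loop is a self-loop edge (u,u) with rank 0.
Examining all 8 edges for self-loops...
Self-loops found: (2,2), (4,4)
Number of loops = 2.

2


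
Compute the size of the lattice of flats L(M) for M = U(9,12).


Flats of U(9,12): every subset of size < 9 is a flat, plus E itself.
Count = C(12,0) + C(12,1) + C(12,2) + C(12,3) + C(12,4) + C(12,5) + C(12,6) + C(12,7) + C(12,8) + 1
     = 1 + 12 + 66 + 220 + 495 + 792 + 924 + 792 + 495 + 1
     = 3798.

3798


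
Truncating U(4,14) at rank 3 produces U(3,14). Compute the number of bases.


Truncating U(4,14) to rank 3 gives U(3,14).
Bases of U(3,14) are all 3-element subsets of 14 elements.
Number of bases = (14 choose 3) = 364.

364


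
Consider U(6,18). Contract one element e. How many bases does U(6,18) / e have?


Contracting e from U(6,18) gives U(5,17).
Bases of U(5,17) = C(17,5) = 6188.

6188


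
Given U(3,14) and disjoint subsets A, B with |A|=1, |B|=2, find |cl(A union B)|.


|A union B| = 1 + 2 = 3 (disjoint).
In U(3,14), cl(S) = S if |S| < 3, else cl(S) = E.
Since 3 >= 3, cl(A union B) = E.
|cl(A union B)| = 14.

14


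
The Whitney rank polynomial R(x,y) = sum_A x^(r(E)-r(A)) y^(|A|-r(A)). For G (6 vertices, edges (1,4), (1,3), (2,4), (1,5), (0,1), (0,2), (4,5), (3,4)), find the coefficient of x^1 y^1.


R(x,y) = sum over A in 2^E of x^(r(E)-r(A)) * y^(|A|-r(A)).
G has 6 vertices, 8 edges. r(E) = 5.
Enumerate all 2^8 = 256 subsets.
Count subsets with r(E)-r(A)=1 and |A|-r(A)=1: 27.

27


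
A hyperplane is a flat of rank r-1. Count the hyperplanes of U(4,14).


Hyperplanes of U(4,14) are flats of rank 3.
In a uniform matroid, these are exactly the (3)-element subsets.
Count = (14 choose 3) = 364.

364


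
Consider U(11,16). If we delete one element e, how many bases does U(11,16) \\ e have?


Deleting e from U(11,16) gives U(11,15) since n > r.
Bases of U(11,15) = C(15,11) = 1365.

1365


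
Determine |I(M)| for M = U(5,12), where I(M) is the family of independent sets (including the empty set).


Independent sets of U(5,12) are all subsets of size <= 5.
Count = (12 choose 0) + (12 choose 1) + (12 choose 2) + (12 choose 3) + (12 choose 4) + (12 choose 5)
     = 1 + 12 + 66 + 220 + 495 + 792
     = 1586.

1586


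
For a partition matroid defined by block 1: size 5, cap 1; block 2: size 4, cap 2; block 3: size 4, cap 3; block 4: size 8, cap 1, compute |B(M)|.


A basis picks exactly ci elements from block i.
Number of bases = product of C(|Si|, ci).
= C(5,1) * C(4,2) * C(4,3) * C(8,1)
= 5 * 6 * 4 * 8
= 960.

960


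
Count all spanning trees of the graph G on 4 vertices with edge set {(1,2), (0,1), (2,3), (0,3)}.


By Kirchhoff's matrix tree theorem, the number of spanning trees equals
the determinant of any cofactor of the Laplacian matrix L.
G has 4 vertices and 4 edges.
Computing the (3 x 3) cofactor determinant gives 4.

4


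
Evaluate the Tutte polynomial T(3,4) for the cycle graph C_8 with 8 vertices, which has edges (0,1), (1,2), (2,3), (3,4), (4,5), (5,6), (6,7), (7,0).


T(C_8; x,y) = x + x^2 + ... + x^(7) + y.
T(3,4) = 3^1 + 3^2 + 3^3 + 3^4 + 3^5 + 3^6 + 3^7 + 4
= 3 + 9 + 27 + 81 + 243 + 729 + 2187 + 4
= 3283.

3283


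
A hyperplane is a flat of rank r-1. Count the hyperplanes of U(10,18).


Hyperplanes of U(10,18) are flats of rank 9.
In a uniform matroid, these are exactly the (9)-element subsets.
Count = C(18,9) = 48620.

48620


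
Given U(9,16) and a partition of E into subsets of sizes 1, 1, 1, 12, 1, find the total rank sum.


r(Ai) = min(|Ai|, 9) for each part.
Sum = min(1,9) + min(1,9) + min(1,9) + min(12,9) + min(1,9)
    = 1 + 1 + 1 + 9 + 1
    = 13.

13


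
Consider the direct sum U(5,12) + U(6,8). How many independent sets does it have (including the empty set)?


For a direct sum, |I(M1+M2)| = |I(M1)| * |I(M2)|.
|I(U(5,12))| = sum C(12,k) for k=0..5 = 1586.
|I(U(6,8))| = sum C(8,k) for k=0..6 = 247.
Total = 1586 * 247 = 391742.

391742


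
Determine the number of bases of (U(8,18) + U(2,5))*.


(M1+M2)* = M1* + M2*.
M1* = U(10,18), bases: C(18,10) = 43758.
M2* = U(3,5), bases: C(5,3) = 10.
|B(M*)| = 43758 * 10 = 437580.

437580


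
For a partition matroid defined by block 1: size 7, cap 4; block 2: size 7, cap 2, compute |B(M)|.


A basis picks exactly ci elements from block i.
Number of bases = product of C(|Si|, ci).
= C(7,4) * C(7,2)
= 35 * 21
= 735.

735


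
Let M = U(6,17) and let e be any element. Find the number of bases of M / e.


Contracting e from U(6,17) gives U(5,16).
Bases of U(5,16) = C(16,5) = 4368.

4368


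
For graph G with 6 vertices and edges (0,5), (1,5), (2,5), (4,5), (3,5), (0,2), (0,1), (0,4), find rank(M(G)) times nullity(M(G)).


r(M) = |V| - c = 6 - 1 = 5.
nullity = |E| - r(M) = 8 - 5 = 3.
Product = 5 * 3 = 15.

15


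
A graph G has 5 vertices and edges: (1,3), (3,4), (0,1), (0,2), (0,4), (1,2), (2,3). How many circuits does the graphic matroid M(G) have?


A circuit in a graphic matroid = edge set of a simple cycle.
G has 5 vertices and 7 edges.
Enumerating all minimal edge subsets forming cycles...
Total circuits found: 7.

7


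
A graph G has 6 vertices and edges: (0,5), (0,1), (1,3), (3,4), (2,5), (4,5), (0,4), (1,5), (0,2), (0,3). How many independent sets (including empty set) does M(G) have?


An independent set in a graphic matroid is an acyclic edge subset.
G has 6 vertices and 10 edges.
Enumerate all 2^10 = 1024 subsets, checking for acyclicity.
Total independent sets = 450.

450


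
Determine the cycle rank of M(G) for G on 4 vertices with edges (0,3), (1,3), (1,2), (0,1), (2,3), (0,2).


Cycle rank (nullity) = |E| - r(M) = |E| - (|V| - c).
|E| = 6, |V| = 4, c = 1.
Nullity = 6 - (4 - 1) = 6 - 3 = 3.

3


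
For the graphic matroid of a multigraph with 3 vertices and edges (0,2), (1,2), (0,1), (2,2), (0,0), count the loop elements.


In a graphic matroid, a loop is a self-loop edge (u,u) with rank 0.
Examining all 5 edges for self-loops...
Self-loops found: (2,2), (0,0)
Number of loops = 2.

2


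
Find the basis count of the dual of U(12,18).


The dual of U(r,n) is U(n-r, n) = U(6,18).
Bases of U(6,18) are all (6)-element subsets.
|B(M*)| = C(18,6) = 18564.

18564


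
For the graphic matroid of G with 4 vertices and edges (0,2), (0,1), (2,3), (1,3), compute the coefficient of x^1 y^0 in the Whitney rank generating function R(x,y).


R(x,y) = sum over A in 2^E of x^(r(E)-r(A)) * y^(|A|-r(A)).
G has 4 vertices, 4 edges. r(E) = 3.
Enumerate all 2^4 = 16 subsets.
Count subsets with r(E)-r(A)=1 and |A|-r(A)=0: 6.

6


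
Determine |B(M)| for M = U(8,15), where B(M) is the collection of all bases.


Bases of U(8,15) are all 8-element subsets of the 15-element ground set.
Number of bases = C(15,8).
(15 choose 8) = 6435.

6435


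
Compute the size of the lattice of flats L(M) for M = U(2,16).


Flats of U(2,16): every subset of size < 2 is a flat, plus E itself.
Count = (16 choose 0) + (16 choose 1) + 1
     = 1 + 16 + 1
     = 18.

18


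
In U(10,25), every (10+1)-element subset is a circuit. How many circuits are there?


In U(10,25), circuits are the (11)-element subsets.
Any set of 11 elements is dependent, and removing any one element gives
an independent set of size 10, so it is a minimal dependent set.
Number of circuits = C(25,11) = 4457400.

4457400


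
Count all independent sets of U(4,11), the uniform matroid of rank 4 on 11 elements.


Independent sets of U(4,11) are all subsets of size <= 4.
Count = (11 choose 0) + (11 choose 1) + (11 choose 2) + (11 choose 3) + (11 choose 4)
     = 1 + 11 + 55 + 165 + 330
     = 562.

562


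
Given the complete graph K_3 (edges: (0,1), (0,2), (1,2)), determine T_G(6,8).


T(K_3; x,y) = x^2 + x + y.
T(6,8) = 36 + 6 + 8 = 50.

50


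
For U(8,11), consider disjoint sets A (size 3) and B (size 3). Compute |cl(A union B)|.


|A union B| = 3 + 3 = 6 (disjoint).
In U(8,11), cl(S) = S if |S| < 8, else cl(S) = E.
Since 6 < 8, cl(A union B) = A union B.
|cl(A union B)| = 6.

6


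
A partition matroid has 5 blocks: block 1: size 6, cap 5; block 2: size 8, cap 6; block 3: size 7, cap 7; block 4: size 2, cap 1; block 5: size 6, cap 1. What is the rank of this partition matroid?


Rank of a partition matroid = sum of min(|Si|, ci) for each block.
= min(6,5) + min(8,6) + min(7,7) + min(2,1) + min(6,1)
= 5 + 6 + 7 + 1 + 1
= 20.

20


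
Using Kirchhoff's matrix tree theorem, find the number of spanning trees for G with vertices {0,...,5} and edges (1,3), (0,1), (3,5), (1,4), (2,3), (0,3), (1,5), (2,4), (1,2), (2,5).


By Kirchhoff's matrix tree theorem, the number of spanning trees equals
the determinant of any cofactor of the Laplacian matrix L.
G has 6 vertices and 10 edges.
Computing the (5 x 5) cofactor determinant gives 99.

99


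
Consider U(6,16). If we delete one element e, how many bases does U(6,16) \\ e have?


Deleting e from U(6,16) gives U(6,15) since n > r.
Bases of U(6,15) = (15 choose 6) = 5005.

5005


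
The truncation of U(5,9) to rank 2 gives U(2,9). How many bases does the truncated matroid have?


Truncating U(5,9) to rank 2 gives U(2,9).
Bases of U(2,9) are all 2-element subsets of 9 elements.
Number of bases = (9 choose 2) = 36.

36


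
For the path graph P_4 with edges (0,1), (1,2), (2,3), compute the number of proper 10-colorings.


P(P_4, k) = k * (k-1)^(3).
P(10) = 10 * 9^3 = 10 * 729 = 7290.

7290


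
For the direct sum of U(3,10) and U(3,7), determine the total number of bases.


Bases of a direct sum M1 + M2: |B| = |B(M1)| * |B(M2)|.
|B(U(3,10))| = C(10,3) = 120.
|B(U(3,7))| = C(7,3) = 35.
Total bases = 120 * 35 = 4200.

4200


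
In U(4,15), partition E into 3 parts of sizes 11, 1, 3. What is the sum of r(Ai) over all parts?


r(Ai) = min(|Ai|, 4) for each part.
Sum = min(11,4) + min(1,4) + min(3,4)
    = 4 + 1 + 3
    = 8.

8


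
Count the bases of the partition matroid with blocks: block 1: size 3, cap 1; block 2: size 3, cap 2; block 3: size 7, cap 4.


A basis picks exactly ci elements from block i.
Number of bases = product of C(|Si|, ci).
= C(3,1) * C(3,2) * C(7,4)
= 3 * 3 * 35
= 315.

315


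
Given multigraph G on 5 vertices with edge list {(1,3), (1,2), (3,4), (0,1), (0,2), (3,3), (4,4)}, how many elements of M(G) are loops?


In a graphic matroid, a loop is a self-loop edge (u,u) with rank 0.
Examining all 7 edges for self-loops...
Self-loops found: (3,3), (4,4)
Number of loops = 2.

2


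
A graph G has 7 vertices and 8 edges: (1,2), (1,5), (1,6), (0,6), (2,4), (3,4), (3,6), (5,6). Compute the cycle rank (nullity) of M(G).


Cycle rank (nullity) = |E| - r(M) = |E| - (|V| - c).
|E| = 8, |V| = 7, c = 1.
Nullity = 8 - (7 - 1) = 8 - 6 = 2.

2


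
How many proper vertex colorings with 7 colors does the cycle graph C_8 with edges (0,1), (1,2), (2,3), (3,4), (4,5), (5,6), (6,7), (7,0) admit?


P(C_8, k) = (k-1)^8 + (-1)^8*(k-1).
P(7) = (6)^8 + 6
= 1679616 + 6 = 1679622.

1679622


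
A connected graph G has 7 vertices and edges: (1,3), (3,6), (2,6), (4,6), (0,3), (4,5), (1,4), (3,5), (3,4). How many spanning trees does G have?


By Kirchhoff's matrix tree theorem, the number of spanning trees equals
the determinant of any cofactor of the Laplacian matrix L.
G has 7 vertices and 9 edges.
Computing the (6 x 6) cofactor determinant gives 20.

20


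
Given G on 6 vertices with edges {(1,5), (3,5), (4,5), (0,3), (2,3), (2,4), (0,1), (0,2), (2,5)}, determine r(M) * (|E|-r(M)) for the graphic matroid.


r(M) = |V| - c = 6 - 1 = 5.
nullity = |E| - r(M) = 9 - 5 = 4.
Product = 5 * 4 = 20.

20


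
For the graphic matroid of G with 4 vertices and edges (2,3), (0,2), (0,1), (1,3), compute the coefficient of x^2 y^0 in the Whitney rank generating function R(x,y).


R(x,y) = sum over A in 2^E of x^(r(E)-r(A)) * y^(|A|-r(A)).
G has 4 vertices, 4 edges. r(E) = 3.
Enumerate all 2^4 = 16 subsets.
Count subsets with r(E)-r(A)=2 and |A|-r(A)=0: 4.

4


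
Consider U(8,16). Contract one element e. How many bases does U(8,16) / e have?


Contracting e from U(8,16) gives U(7,15).
Bases of U(7,15) = C(15,7) = 15! / (7! * 8!) = 6435.

6435


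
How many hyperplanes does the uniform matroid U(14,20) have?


Hyperplanes of U(14,20) are flats of rank 13.
In a uniform matroid, these are exactly the (13)-element subsets.
Count = C(20,13) = 77520.

77520


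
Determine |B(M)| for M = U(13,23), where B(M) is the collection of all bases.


Bases of U(13,23) are all 13-element subsets of the 23-element ground set.
Number of bases = C(23,13).
C(23,13) = 23! / (13! * 10!) = 1144066.

1144066


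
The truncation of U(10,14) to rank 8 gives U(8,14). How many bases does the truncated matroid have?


Truncating U(10,14) to rank 8 gives U(8,14).
Bases of U(8,14) are all 8-element subsets of 14 elements.
Number of bases = C(14,8) = 3003.

3003


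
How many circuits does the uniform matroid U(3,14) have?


In U(3,14), circuits are the (4)-element subsets.
Any set of 4 elements is dependent, and removing any one element gives
an independent set of size 3, so it is a minimal dependent set.
Number of circuits = C(14,4) = (14 * 13 * 12 * 11) / (1 * 2 * 3 * 4) = 1001.

1001


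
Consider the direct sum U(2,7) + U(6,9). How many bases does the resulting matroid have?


Bases of a direct sum M1 + M2: |B| = |B(M1)| * |B(M2)|.
|B(U(2,7))| = C(7,2) = 21.
|B(U(6,9))| = C(9,6) = 84.
Total bases = 21 * 84 = 1764.

1764


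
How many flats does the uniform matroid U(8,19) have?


Flats of U(8,19): every subset of size < 8 is a flat, plus E itself.
Count = (19 choose 0) + (19 choose 1) + (19 choose 2) + (19 choose 3) + (19 choose 4) + (19 choose 5) + (19 choose 6) + (19 choose 7) + 1
     = 1 + 19 + 171 + 969 + 3876 + 11628 + 27132 + 50388 + 1
     = 94185.

94185


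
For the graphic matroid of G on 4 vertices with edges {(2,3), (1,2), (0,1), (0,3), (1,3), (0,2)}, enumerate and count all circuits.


A circuit in a graphic matroid = edge set of a simple cycle.
G has 4 vertices and 6 edges.
Enumerating all minimal edge subsets forming cycles...
Total circuits found: 7.

7


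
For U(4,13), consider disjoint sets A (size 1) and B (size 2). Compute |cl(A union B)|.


|A union B| = 1 + 2 = 3 (disjoint).
In U(4,13), cl(S) = S if |S| < 4, else cl(S) = E.
Since 3 < 4, cl(A union B) = A union B.
|cl(A union B)| = 3.

3


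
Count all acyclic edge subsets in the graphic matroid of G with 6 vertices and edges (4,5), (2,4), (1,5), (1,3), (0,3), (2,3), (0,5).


An independent set in a graphic matroid is an acyclic edge subset.
G has 6 vertices and 7 edges.
Enumerate all 2^7 = 128 subsets, checking for acyclicity.
Total independent sets = 114.

114


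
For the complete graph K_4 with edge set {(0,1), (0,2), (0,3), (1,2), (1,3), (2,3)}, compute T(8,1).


T(K_4; x,y) = x^3 + 3x^2 + 4xy + 2x + y^3 + 3y^2 + 2y.
Substituting x=8, y=1:
= 512 + 192 + 32 + 16 + 1 + 3 + 2
= 758.

758


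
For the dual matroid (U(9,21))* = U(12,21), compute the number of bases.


The dual of U(r,n) is U(n-r, n) = U(12,21).
Bases of U(12,21) are all (12)-element subsets.
|B(M*)| = C(21,12) = 21! / (12! * 9!) = 293930.

293930


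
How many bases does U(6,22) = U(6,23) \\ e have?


Deleting e from U(6,23) gives U(6,22) since n > r.
Bases of U(6,22) = (22 choose 6) = 74613.

74613


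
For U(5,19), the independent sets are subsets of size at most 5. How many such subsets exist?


Independent sets of U(5,19) are all subsets of size <= 5.
Count = (19 choose 0) + (19 choose 1) + (19 choose 2) + (19 choose 3) + (19 choose 4) + (19 choose 5)
     = 1 + 19 + 171 + 969 + 3876 + 11628
     = 16664.

16664


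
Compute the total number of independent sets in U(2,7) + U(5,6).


For a direct sum, |I(M1+M2)| = |I(M1)| * |I(M2)|.
|I(U(2,7))| = sum C(7,k) for k=0..2 = 29.
|I(U(5,6))| = sum C(6,k) for k=0..5 = 63.
Total = 29 * 63 = 1827.

1827


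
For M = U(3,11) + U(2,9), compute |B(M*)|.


(M1+M2)* = M1* + M2*.
M1* = U(8,11), bases: C(11,8) = 165.
M2* = U(7,9), bases: C(9,7) = 36.
|B(M*)| = 165 * 36 = 5940.

5940


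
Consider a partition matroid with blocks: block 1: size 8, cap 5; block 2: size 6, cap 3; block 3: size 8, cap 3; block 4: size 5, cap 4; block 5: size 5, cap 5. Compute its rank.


Rank of a partition matroid = sum of min(|Si|, ci) for each block.
= min(8,5) + min(6,3) + min(8,3) + min(5,4) + min(5,5)
= 5 + 3 + 3 + 4 + 5
= 20.

20


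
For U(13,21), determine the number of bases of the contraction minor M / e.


Contracting e from U(13,21) gives U(12,20).
Bases of U(12,20) = C(20,12) = 20! / (12! * 8!) = 125970.

125970


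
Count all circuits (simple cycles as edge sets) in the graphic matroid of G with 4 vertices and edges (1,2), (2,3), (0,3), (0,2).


A circuit in a graphic matroid = edge set of a simple cycle.
G has 4 vertices and 4 edges.
Enumerating all minimal edge subsets forming cycles...
Total circuits found: 1.

1


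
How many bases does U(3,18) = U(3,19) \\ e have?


Deleting e from U(3,19) gives U(3,18) since n > r.
Bases of U(3,18) = (18 choose 3) = 816.

816


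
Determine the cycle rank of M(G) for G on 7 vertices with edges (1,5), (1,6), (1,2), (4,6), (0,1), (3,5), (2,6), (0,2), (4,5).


Cycle rank (nullity) = |E| - r(M) = |E| - (|V| - c).
|E| = 9, |V| = 7, c = 1.
Nullity = 9 - (7 - 1) = 9 - 6 = 3.

3


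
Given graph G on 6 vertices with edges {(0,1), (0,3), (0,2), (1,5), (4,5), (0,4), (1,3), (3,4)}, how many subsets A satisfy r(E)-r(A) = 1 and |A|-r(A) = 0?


R(x,y) = sum over A in 2^E of x^(r(E)-r(A)) * y^(|A|-r(A)).
G has 6 vertices, 8 edges. r(E) = 5.
Enumerate all 2^8 = 256 subsets.
Count subsets with r(E)-r(A)=1 and |A|-r(A)=0: 57.

57


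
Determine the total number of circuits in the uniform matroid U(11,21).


In U(11,21), circuits are the (12)-element subsets.
Any set of 12 elements is dependent, and removing any one element gives
an independent set of size 11, so it is a minimal dependent set.
Number of circuits = C(21,12) = 21! / (12! * 9!) = 293930.

293930


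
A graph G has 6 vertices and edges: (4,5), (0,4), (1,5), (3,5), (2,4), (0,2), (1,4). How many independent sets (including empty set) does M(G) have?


An independent set in a graphic matroid is an acyclic edge subset.
G has 6 vertices and 7 edges.
Enumerate all 2^7 = 128 subsets, checking for acyclicity.
Total independent sets = 98.

98


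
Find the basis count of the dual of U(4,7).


The dual of U(r,n) is U(n-r, n) = U(3,7).
Bases of U(3,7) are all (3)-element subsets.
|B(M*)| = (7 choose 3) = 35.

35


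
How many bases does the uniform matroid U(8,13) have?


Bases of U(8,13) are all 8-element subsets of the 13-element ground set.
Number of bases = C(13,8).
C(13,8) = 13! / (8! * 5!) = 1287.

1287


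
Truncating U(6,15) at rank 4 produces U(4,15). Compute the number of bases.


Truncating U(6,15) to rank 4 gives U(4,15).
Bases of U(4,15) are all 4-element subsets of 15 elements.
Number of bases = (15 choose 4) = 1365.

1365


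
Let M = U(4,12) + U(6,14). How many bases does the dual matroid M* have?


(M1+M2)* = M1* + M2*.
M1* = U(8,12), bases: C(12,8) = 495.
M2* = U(8,14), bases: C(14,8) = 3003.
|B(M*)| = 495 * 3003 = 1486485.

1486485


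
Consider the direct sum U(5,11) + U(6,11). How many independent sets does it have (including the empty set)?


For a direct sum, |I(M1+M2)| = |I(M1)| * |I(M2)|.
|I(U(5,11))| = sum C(11,k) for k=0..5 = 1024.
|I(U(6,11))| = sum C(11,k) for k=0..6 = 1486.
Total = 1024 * 1486 = 1521664.

1521664


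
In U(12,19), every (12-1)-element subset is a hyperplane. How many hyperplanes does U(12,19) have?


Hyperplanes of U(12,19) are flats of rank 11.
In a uniform matroid, these are exactly the (11)-element subsets.
Count = (19 choose 11) = 75582.

75582


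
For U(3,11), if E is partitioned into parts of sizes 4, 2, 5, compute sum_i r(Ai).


r(Ai) = min(|Ai|, 3) for each part.
Sum = min(4,3) + min(2,3) + min(5,3)
    = 3 + 2 + 3
    = 8.

8


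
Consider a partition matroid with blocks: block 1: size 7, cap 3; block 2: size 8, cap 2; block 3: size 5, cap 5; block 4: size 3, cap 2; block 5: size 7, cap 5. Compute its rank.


Rank of a partition matroid = sum of min(|Si|, ci) for each block.
= min(7,3) + min(8,2) + min(5,5) + min(3,2) + min(7,5)
= 3 + 2 + 5 + 2 + 5
= 17.

17


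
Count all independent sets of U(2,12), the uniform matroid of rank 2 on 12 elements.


Independent sets of U(2,12) are all subsets of size <= 2.
Count = (12 choose 0) + (12 choose 1) + (12 choose 2)
     = 1 + 12 + 66
     = 79.

79


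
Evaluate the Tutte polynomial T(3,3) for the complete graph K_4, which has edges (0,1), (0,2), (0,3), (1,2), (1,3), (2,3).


T(K_4; x,y) = x^3 + 3x^2 + 4xy + 2x + y^3 + 3y^2 + 2y.
Substituting x=3, y=3:
= 27 + 27 + 36 + 6 + 27 + 27 + 6
= 156.

156


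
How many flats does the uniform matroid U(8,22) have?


Flats of U(8,22): every subset of size < 8 is a flat, plus E itself.
Count = (22 choose 0) + (22 choose 1) + (22 choose 2) + (22 choose 3) + (22 choose 4) + (22 choose 5) + (22 choose 6) + (22 choose 7) + 1
     = 1 + 22 + 231 + 1540 + 7315 + 26334 + 74613 + 170544 + 1
     = 280601.

280601


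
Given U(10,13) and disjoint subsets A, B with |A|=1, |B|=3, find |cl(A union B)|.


|A union B| = 1 + 3 = 4 (disjoint).
In U(10,13), cl(S) = S if |S| < 10, else cl(S) = E.
Since 4 < 10, cl(A union B) = A union B.
|cl(A union B)| = 4.

4


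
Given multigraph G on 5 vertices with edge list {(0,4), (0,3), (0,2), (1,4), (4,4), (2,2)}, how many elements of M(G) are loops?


In a graphic matroid, a loop is a self-loop edge (u,u) with rank 0.
Examining all 6 edges for self-loops...
Self-loops found: (4,4), (2,2)
Number of loops = 2.

2


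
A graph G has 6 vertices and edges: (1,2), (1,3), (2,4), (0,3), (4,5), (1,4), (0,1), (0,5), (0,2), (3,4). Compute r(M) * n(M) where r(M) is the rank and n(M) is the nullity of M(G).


r(M) = |V| - c = 6 - 1 = 5.
nullity = |E| - r(M) = 10 - 5 = 5.
Product = 5 * 5 = 25.

25


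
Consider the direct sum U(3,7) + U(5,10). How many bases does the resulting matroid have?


Bases of a direct sum M1 + M2: |B| = |B(M1)| * |B(M2)|.
|B(U(3,7))| = C(7,3) = 35.
|B(U(5,10))| = C(10,5) = 252.
Total bases = 35 * 252 = 8820.

8820


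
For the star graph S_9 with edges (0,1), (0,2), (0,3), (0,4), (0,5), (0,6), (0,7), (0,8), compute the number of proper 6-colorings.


P(tree, k) = k * (k-1)^(8) for any tree on 9 vertices.
P(6) = 6 * 5^8 = 6 * 390625 = 2343750.

2343750


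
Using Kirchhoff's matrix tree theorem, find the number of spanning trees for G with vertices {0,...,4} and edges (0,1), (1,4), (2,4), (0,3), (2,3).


By Kirchhoff's matrix tree theorem, the number of spanning trees equals
the determinant of any cofactor of the Laplacian matrix L.
G has 5 vertices and 5 edges.
Computing the (4 x 4) cofactor determinant gives 5.

5


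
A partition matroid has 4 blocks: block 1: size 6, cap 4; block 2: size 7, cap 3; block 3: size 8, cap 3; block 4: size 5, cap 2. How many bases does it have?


A basis picks exactly ci elements from block i.
Number of bases = product of C(|Si|, ci).
= C(6,4) * C(7,3) * C(8,3) * C(5,2)
= 15 * 35 * 56 * 10
= 294000.

294000


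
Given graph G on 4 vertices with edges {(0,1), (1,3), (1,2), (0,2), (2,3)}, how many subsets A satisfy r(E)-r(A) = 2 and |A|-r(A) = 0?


R(x,y) = sum over A in 2^E of x^(r(E)-r(A)) * y^(|A|-r(A)).
G has 4 vertices, 5 edges. r(E) = 3.
Enumerate all 2^5 = 32 subsets.
Count subsets with r(E)-r(A)=2 and |A|-r(A)=0: 5.

5


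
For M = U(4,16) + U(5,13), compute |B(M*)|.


(M1+M2)* = M1* + M2*.
M1* = U(12,16), bases: C(16,12) = 1820.
M2* = U(8,13), bases: C(13,8) = 1287.
|B(M*)| = 1820 * 1287 = 2342340.

2342340


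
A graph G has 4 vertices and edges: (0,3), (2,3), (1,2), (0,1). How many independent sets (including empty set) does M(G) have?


An independent set in a graphic matroid is an acyclic edge subset.
G has 4 vertices and 4 edges.
Enumerate all 2^4 = 16 subsets, checking for acyclicity.
Total independent sets = 15.

15


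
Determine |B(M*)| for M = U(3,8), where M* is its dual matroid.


The dual of U(r,n) is U(n-r, n) = U(5,8).
Bases of U(5,8) are all (5)-element subsets.
|B(M*)| = C(8,5) = 56.

56


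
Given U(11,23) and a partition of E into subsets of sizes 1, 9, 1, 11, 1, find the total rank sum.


r(Ai) = min(|Ai|, 11) for each part.
Sum = min(1,11) + min(9,11) + min(1,11) + min(11,11) + min(1,11)
    = 1 + 9 + 1 + 11 + 1
    = 23.

23


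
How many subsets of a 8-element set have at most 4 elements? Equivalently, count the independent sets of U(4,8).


Independent sets of U(4,8) are all subsets of size <= 4.
Count = (8 choose 0) + (8 choose 1) + (8 choose 2) + (8 choose 3) + (8 choose 4)
     = 1 + 8 + 28 + 56 + 70
     = 163.

163


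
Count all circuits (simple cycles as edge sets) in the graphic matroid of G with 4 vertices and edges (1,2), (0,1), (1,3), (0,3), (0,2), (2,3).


A circuit in a graphic matroid = edge set of a simple cycle.
G has 4 vertices and 6 edges.
Enumerating all minimal edge subsets forming cycles...
Total circuits found: 7.

7


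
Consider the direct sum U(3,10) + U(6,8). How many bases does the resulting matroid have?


Bases of a direct sum M1 + M2: |B| = |B(M1)| * |B(M2)|.
|B(U(3,10))| = C(10,3) = 120.
|B(U(6,8))| = C(8,6) = 28.
Total bases = 120 * 28 = 3360.

3360


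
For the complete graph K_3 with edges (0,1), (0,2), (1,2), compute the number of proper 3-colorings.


P(K_3, k) = k(k-1)(k-2)...(k-2).
P(3) = (3) * (2) * (1) = 6.

6


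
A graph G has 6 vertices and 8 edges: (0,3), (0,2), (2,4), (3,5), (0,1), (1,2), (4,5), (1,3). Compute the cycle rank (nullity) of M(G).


Cycle rank (nullity) = |E| - r(M) = |E| - (|V| - c).
|E| = 8, |V| = 6, c = 1.
Nullity = 8 - (6 - 1) = 8 - 5 = 3.

3


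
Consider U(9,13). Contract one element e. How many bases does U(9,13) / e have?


Contracting e from U(9,13) gives U(8,12).
Bases of U(8,12) = (12 choose 8) = 495.

495


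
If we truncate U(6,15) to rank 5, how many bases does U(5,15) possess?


Truncating U(6,15) to rank 5 gives U(5,15).
Bases of U(5,15) are all 5-element subsets of 15 elements.
Number of bases = C(15,5) = 15! / (5! * 10!) = 3003.

3003


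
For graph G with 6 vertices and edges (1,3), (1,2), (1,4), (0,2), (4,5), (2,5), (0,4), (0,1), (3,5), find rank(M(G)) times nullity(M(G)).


r(M) = |V| - c = 6 - 1 = 5.
nullity = |E| - r(M) = 9 - 5 = 4.
Product = 5 * 4 = 20.

20


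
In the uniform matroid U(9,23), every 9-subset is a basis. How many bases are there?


Bases of U(9,23) are all 9-element subsets of the 23-element ground set.
Number of bases = C(23,9).
(23 choose 9) = 817190.

817190


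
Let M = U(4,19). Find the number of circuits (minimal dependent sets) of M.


In U(4,19), circuits are the (5)-element subsets.
Any set of 5 elements is dependent, and removing any one element gives
an independent set of size 4, so it is a minimal dependent set.
Number of circuits = (19 choose 5) = 11628.

11628


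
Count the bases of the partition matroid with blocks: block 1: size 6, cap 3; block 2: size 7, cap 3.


A basis picks exactly ci elements from block i.
Number of bases = product of C(|Si|, ci).
= C(6,3) * C(7,3)
= 20 * 35
= 700.

700


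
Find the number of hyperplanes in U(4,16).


Hyperplanes of U(4,16) are flats of rank 3.
In a uniform matroid, these are exactly the (3)-element subsets.
Count = C(16,3) = 16! / (3! * 13!) = 560.

560


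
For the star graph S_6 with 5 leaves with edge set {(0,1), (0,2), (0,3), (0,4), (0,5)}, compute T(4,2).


A star on 6 vertices is a tree with 5 edges.
T(x,y) = x^(5) for any tree.
T(4,2) = 4^5 = 1024.

1024


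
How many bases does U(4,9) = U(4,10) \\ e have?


Deleting e from U(4,10) gives U(4,9) since n > r.
Bases of U(4,9) = C(9,4) = (9 * 8 * 7 * 6) / (1 * 2 * 3 * 4) = 126.

126


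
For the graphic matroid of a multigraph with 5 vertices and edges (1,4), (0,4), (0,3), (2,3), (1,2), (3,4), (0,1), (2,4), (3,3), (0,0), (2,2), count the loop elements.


In a graphic matroid, a loop is a self-loop edge (u,u) with rank 0.
Examining all 11 edges for self-loops...
Self-loops found: (3,3), (0,0), (2,2)
Number of loops = 3.

3


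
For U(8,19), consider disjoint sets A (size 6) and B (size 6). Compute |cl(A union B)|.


|A union B| = 6 + 6 = 12 (disjoint).
In U(8,19), cl(S) = S if |S| < 8, else cl(S) = E.
Since 12 >= 8, cl(A union B) = E.
|cl(A union B)| = 19.

19


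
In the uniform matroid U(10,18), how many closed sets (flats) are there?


Flats of U(10,18): every subset of size < 10 is a flat, plus E itself.
Count = (18 choose 0) + (18 choose 1) + (18 choose 2) + (18 choose 3) + (18 choose 4) + (18 choose 5) + (18 choose 6) + (18 choose 7) + (18 choose 8) + (18 choose 9) + 1
     = 1 + 18 + 153 + 816 + 3060 + 8568 + 18564 + 31824 + 43758 + 48620 + 1
     = 155383.

155383


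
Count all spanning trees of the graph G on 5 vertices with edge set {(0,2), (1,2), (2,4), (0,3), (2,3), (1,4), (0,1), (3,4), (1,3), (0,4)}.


By Kirchhoff's matrix tree theorem, the number of spanning trees equals
the determinant of any cofactor of the Laplacian matrix L.
G has 5 vertices and 10 edges.
Computing the (4 x 4) cofactor determinant gives 125.

125


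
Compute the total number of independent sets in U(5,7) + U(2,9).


For a direct sum, |I(M1+M2)| = |I(M1)| * |I(M2)|.
|I(U(5,7))| = sum C(7,k) for k=0..5 = 120.
|I(U(2,9))| = sum C(9,k) for k=0..2 = 46.
Total = 120 * 46 = 5520.

5520


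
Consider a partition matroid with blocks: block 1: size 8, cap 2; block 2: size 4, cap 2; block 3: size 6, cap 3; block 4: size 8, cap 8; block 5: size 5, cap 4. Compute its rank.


Rank of a partition matroid = sum of min(|Si|, ci) for each block.
= min(8,2) + min(4,2) + min(6,3) + min(8,8) + min(5,4)
= 2 + 2 + 3 + 8 + 4
= 19.

19


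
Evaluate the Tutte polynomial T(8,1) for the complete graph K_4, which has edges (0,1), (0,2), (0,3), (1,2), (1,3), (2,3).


T(K_4; x,y) = x^3 + 3x^2 + 4xy + 2x + y^3 + 3y^2 + 2y.
Substituting x=8, y=1:
= 512 + 192 + 32 + 16 + 1 + 3 + 2
= 758.

758


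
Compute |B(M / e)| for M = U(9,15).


Contracting e from U(9,15) gives U(8,14).
Bases of U(8,14) = (14 choose 8) = 3003.

3003


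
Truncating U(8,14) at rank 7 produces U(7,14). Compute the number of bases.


Truncating U(8,14) to rank 7 gives U(7,14).
Bases of U(7,14) are all 7-element subsets of 14 elements.
Number of bases = C(14,7) = 3432.

3432


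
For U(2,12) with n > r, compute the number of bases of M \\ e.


Deleting e from U(2,12) gives U(2,11) since n > r.
Bases of U(2,11) = C(11,2) = 11! / (2! * 9!) = 55.

55


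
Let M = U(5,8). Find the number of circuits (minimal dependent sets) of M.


In U(5,8), circuits are the (6)-element subsets.
Any set of 6 elements is dependent, and removing any one element gives
an independent set of size 5, so it is a minimal dependent set.
Number of circuits = C(8,6) = 8! / (6! * 2!) = 28.

28


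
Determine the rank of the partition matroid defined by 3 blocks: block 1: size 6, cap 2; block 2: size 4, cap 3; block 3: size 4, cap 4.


Rank of a partition matroid = sum of min(|Si|, ci) for each block.
= min(6,2) + min(4,3) + min(4,4)
= 2 + 3 + 4
= 9.

9


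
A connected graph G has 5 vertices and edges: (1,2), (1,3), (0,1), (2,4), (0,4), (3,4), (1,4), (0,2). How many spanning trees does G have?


By Kirchhoff's matrix tree theorem, the number of spanning trees equals
the determinant of any cofactor of the Laplacian matrix L.
G has 5 vertices and 8 edges.
Computing the (4 x 4) cofactor determinant gives 40.

40


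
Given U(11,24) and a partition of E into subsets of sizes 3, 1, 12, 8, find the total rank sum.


r(Ai) = min(|Ai|, 11) for each part.
Sum = min(3,11) + min(1,11) + min(12,11) + min(8,11)
    = 3 + 1 + 11 + 8
    = 23.

23


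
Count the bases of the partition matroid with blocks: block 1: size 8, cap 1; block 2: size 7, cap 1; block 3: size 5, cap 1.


A basis picks exactly ci elements from block i.
Number of bases = product of C(|Si|, ci).
= C(8,1) * C(7,1) * C(5,1)
= 8 * 7 * 5
= 280.

280


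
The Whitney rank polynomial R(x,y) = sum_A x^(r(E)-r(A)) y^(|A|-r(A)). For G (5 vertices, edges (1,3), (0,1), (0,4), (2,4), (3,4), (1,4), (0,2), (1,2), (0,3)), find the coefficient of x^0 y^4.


R(x,y) = sum over A in 2^E of x^(r(E)-r(A)) * y^(|A|-r(A)).
G has 5 vertices, 9 edges. r(E) = 4.
Enumerate all 2^9 = 512 subsets.
Count subsets with r(E)-r(A)=0 and |A|-r(A)=4: 9.

9


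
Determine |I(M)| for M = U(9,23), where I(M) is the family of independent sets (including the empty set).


Independent sets of U(9,23) are all subsets of size <= 9.
Count = (23 choose 0) + (23 choose 1) + (23 choose 2) + (23 choose 3) + (23 choose 4) + (23 choose 5) + (23 choose 6) + (23 choose 7) + (23 choose 8) + (23 choose 9)
     = 1 + 23 + 253 + 1771 + 8855 + 33649 + 100947 + 245157 + 490314 + 817190
     = 1698160.

1698160


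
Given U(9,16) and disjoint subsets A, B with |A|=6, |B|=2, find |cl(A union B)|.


|A union B| = 6 + 2 = 8 (disjoint).
In U(9,16), cl(S) = S if |S| < 9, else cl(S) = E.
Since 8 < 9, cl(A union B) = A union B.
|cl(A union B)| = 8.

8


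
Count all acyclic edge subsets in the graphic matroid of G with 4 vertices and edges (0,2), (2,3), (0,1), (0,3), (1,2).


An independent set in a graphic matroid is an acyclic edge subset.
G has 4 vertices and 5 edges.
Enumerate all 2^5 = 32 subsets, checking for acyclicity.
Total independent sets = 24.

24


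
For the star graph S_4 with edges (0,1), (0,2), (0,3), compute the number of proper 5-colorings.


P(tree, k) = k * (k-1)^(3) for any tree on 4 vertices.
P(5) = 5 * 4^3 = 5 * 64 = 320.

320


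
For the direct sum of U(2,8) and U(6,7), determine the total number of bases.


Bases of a direct sum M1 + M2: |B| = |B(M1)| * |B(M2)|.
|B(U(2,8))| = C(8,2) = 28.
|B(U(6,7))| = C(7,6) = 7.
Total bases = 28 * 7 = 196.

196


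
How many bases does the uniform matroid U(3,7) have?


Bases of U(3,7) are all 3-element subsets of the 7-element ground set.
Number of bases = C(7,3).
(7 choose 3) = 35.

35


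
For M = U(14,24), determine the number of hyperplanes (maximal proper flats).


Hyperplanes of U(14,24) are flats of rank 13.
In a uniform matroid, these are exactly the (13)-element subsets.
Count = C(24,13) = 24! / (13! * 11!) = 2496144.

2496144


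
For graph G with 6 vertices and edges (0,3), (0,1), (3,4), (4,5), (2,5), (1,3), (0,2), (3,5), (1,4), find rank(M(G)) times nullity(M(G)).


r(M) = |V| - c = 6 - 1 = 5.
nullity = |E| - r(M) = 9 - 5 = 4.
Product = 5 * 4 = 20.

20


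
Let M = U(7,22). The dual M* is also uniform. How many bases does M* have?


The dual of U(r,n) is U(n-r, n) = U(15,22).
Bases of U(15,22) are all (15)-element subsets.
|B(M*)| = C(22,15) = 22! / (15! * 7!) = 170544.

170544


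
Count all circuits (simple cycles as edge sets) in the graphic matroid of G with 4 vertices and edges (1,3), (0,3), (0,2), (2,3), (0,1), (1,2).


A circuit in a graphic matroid = edge set of a simple cycle.
G has 4 vertices and 6 edges.
Enumerating all minimal edge subsets forming cycles...
Total circuits found: 7.

7


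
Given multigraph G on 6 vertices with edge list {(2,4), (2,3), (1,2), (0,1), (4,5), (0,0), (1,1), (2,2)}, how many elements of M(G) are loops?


In a graphic matroid, a loop is a self-loop edge (u,u) with rank 0.
Examining all 8 edges for self-loops...
Self-loops found: (0,0), (1,1), (2,2)
Number of loops = 3.

3


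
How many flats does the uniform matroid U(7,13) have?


Flats of U(7,13): every subset of size < 7 is a flat, plus E itself.
Count = (13 choose 0) + (13 choose 1) + (13 choose 2) + (13 choose 3) + (13 choose 4) + (13 choose 5) + (13 choose 6) + 1
     = 1 + 13 + 78 + 286 + 715 + 1287 + 1716 + 1
     = 4097.

4097
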